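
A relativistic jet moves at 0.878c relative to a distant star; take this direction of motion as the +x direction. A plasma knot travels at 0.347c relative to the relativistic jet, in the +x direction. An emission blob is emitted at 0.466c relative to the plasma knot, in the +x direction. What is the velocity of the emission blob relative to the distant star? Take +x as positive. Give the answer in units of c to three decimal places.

Apply u = (u' + v)/(1 + u'v/c²) successively, working outward toward the distant star.
Start: velocity of the relativistic jet relative to the distant star = 0.8780c.
Compose with the plasma knot (u' = 0.347 in the relativistic jet frame): u_1 = (0.347 + 0.878) / (1 + 0.347·0.878) = 1.2250/1.3047 = 0.9389.
Compose with the emission blob (u' = 0.466 in the plasma knot frame): u_2 = (0.466 + 0.939) / (1 + 0.466·0.939) = 1.4049/1.4375 = 0.9773.

0.977c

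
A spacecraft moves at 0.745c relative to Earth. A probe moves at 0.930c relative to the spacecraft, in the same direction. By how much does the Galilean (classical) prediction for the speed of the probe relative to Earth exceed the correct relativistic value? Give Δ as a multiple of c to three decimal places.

Galilean: u_cl = 0.930 + 0.745 = 1.6750.
Relativistic: u_rel = (0.930 + 0.745) / (1 + 0.930·0.745) = 1.6750/1.6928 = 0.9895.
Δ = 1.6750 − 0.9895 = 0.6855.
(The classical prediction exceeds c; the relativistic result does not.)

Δ = 0.686c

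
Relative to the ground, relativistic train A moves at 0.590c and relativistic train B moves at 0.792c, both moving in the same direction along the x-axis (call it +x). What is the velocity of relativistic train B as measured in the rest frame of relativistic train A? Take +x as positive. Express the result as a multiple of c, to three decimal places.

β_A = 0.590, β_B = 0.792.
Transform to A's frame with the inverse velocity-addition law: u' = (u − v)/(1 − uv/c²), taking u = β_B and v = β_A.
u' = (0.792 − 0.590) / (1 − (0.590)(0.792)) = 0.2020/0.5327 = 0.3792.

+0.379c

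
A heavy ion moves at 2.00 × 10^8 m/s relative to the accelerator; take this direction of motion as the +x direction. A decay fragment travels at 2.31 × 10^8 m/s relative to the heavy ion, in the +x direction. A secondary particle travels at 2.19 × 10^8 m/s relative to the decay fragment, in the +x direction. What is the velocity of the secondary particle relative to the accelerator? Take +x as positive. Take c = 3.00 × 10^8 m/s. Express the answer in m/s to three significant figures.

Apply u = (u' + v)/(1 + u'v/c²) successively, working outward toward the accelerator.
(Dividing each given speed by c = 3.00 × 10^8 m/s to work in units of c.)
Start: velocity of the heavy ion relative to the accelerator = 0.6667c.
Compose with the decay fragment (u' = 0.770 in the heavy ion frame): u_1 = (0.770 + 0.667) / (1 + 0.770·0.667) = 1.4367/1.5133 = 0.9493.
Compose with the secondary particle (u' = 0.730 in the decay fragment frame): u_2 = (0.730 + 0.949) / (1 + 0.730·0.949) = 1.6793/1.6930 = 0.9919.
So u = 0.9919 × 3.00 × 10^8 m/s.

2.98 × 10^8 m/s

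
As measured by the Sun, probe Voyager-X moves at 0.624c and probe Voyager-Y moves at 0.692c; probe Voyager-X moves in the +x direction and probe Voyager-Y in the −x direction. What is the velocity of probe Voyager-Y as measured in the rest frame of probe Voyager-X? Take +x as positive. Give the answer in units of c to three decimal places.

-0.919c

β_A = 0.624, β_B = -0.692.
Transform to A's frame with the inverse velocity-addition law: u' = (u − v)/(1 − uv/c²), taking u = β_B and v = β_A.
u' = (-0.692 − 0.624) / (1 − (0.624)(-0.692)) = -1.3160/1.4318 = -0.9191.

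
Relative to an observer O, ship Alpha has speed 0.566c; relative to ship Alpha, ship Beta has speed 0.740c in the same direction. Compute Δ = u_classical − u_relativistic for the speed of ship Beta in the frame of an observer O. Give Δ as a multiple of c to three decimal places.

Galilean: u_cl = 0.740 + 0.566 = 1.3060.
Relativistic: u_rel = (0.740 + 0.566) / (1 + 0.740·0.566) = 1.3060/1.4188 = 0.9205.
Δ = 1.3060 − 0.9205 = 0.3855.
(The classical prediction exceeds c; the relativistic result does not.)

Δ = 0.386c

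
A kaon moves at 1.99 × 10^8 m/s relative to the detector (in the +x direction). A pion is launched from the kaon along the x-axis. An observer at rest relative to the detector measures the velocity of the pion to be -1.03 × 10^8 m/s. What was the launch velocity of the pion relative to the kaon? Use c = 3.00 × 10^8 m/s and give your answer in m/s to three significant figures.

-2.46 × 10^8 m/s

v = 0.663c, u = -0.343c.
Invert the composition law: u' = (u − v)/(1 − uv/c²).
u' = (-0.343 − 0.663) / (1 − (-0.343)(0.663)) = -1.0067/1.2277 = -0.8199.
u' = -0.8199 × 3.00 × 10^8 m/s.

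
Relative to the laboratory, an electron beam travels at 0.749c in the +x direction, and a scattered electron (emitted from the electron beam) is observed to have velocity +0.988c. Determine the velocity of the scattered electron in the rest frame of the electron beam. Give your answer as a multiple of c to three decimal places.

+0.919c

Invert the composition law: u' = (u − v)/(1 − uv/c²).
u' = (0.988 − 0.749) / (1 − (0.988)(0.749)) = 0.2390/0.2600 = 0.9193.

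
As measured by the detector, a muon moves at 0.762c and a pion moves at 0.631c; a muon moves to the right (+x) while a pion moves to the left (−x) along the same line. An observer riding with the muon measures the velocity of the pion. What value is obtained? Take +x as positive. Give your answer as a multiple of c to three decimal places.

β_A = 0.762, β_B = -0.631.
Transform to A's frame with the inverse velocity-addition law: u' = (u − v)/(1 − uv/c²), taking u = β_B and v = β_A.
u' = (-0.631 − 0.762) / (1 − (0.762)(-0.631)) = -1.3930/1.4808 = -0.9407.

-0.941c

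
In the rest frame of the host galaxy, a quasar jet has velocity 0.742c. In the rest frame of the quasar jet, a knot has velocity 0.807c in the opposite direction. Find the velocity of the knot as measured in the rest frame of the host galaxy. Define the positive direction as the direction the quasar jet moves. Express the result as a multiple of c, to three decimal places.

-0.162c

With v = 0.742 and u' = -0.807 (in units of c),
u = (u' + v)/(1 + u'v/c²):
u = (-0.807 + 0.742) / (1 + (-0.807)·0.742) = -0.0650/0.4012 = -0.1620
(Galilean addition would give -0.065c.)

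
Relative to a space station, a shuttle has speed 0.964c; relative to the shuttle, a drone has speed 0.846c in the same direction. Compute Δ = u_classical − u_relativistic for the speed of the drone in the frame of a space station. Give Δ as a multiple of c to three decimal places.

Galilean: u_cl = 0.846 + 0.964 = 1.8100.
Relativistic: u_rel = (0.846 + 0.964) / (1 + 0.846·0.964) = 1.8100/1.8155 = 0.9969.
Δ = 1.8100 − 0.9969 = 0.8131.
(The classical prediction exceeds c; the relativistic result does not.)

Δ = 0.813c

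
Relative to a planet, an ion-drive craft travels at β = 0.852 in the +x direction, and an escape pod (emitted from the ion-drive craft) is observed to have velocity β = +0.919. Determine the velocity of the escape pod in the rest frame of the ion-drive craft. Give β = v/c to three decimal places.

Invert the composition law: u' = (u − v)/(1 − uv/c²).
u' = (0.919 − 0.852) / (1 − (0.919)(0.852)) = 0.0670/0.2170 = 0.3087.

β = +0.309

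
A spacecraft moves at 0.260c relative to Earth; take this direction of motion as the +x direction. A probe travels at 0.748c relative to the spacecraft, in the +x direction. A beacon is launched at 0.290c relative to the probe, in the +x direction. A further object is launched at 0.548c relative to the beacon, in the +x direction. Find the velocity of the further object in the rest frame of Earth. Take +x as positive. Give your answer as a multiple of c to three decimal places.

0.973c

Apply u = (u' + v)/(1 + u'v/c²) successively, working outward toward Earth.
Start: velocity of the spacecraft relative to Earth = 0.2600c.
Compose with the probe (u' = 0.748 in the spacecraft frame): u_1 = (0.748 + 0.260) / (1 + 0.748·0.260) = 1.0080/1.1945 = 0.8439.
Compose with the beacon (u' = 0.290 in the probe frame): u_2 = (0.290 + 0.844) / (1 + 0.290·0.844) = 1.1339/1.2447 = 0.9109.
Compose with the further object (u' = 0.548 in the beacon frame): u_3 = (0.548 + 0.911) / (1 + 0.548·0.911) = 1.4589/1.4992 = 0.9732.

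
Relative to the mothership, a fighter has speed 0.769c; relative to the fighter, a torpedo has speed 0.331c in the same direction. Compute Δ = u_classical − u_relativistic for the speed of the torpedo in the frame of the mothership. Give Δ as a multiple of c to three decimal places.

Δ = 0.223c

Galilean: u_cl = 0.331 + 0.769 = 1.1000.
Relativistic: u_rel = (0.331 + 0.769) / (1 + 0.331·0.769) = 1.1000/1.2545 = 0.8768.
Δ = 1.1000 − 0.8768 = 0.2232.
(The classical prediction exceeds c; the relativistic result does not.)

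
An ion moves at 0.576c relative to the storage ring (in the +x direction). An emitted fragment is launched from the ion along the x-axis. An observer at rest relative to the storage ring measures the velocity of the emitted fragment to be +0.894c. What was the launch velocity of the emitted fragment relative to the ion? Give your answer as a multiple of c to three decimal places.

+0.656c

Invert the composition law: u' = (u − v)/(1 − uv/c²).
u' = (0.894 − 0.576) / (1 − (0.894)(0.576)) = 0.3180/0.4851 = 0.6556.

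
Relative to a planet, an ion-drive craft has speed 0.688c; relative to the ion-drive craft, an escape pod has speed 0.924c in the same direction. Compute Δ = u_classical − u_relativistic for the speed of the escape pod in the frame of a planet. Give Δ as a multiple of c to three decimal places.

Δ = 0.626c

Galilean: u_cl = 0.924 + 0.688 = 1.6120.
Relativistic: u_rel = (0.924 + 0.688) / (1 + 0.924·0.688) = 1.6120/1.6357 = 0.9855.
Δ = 1.6120 − 0.9855 = 0.6265.
(The classical prediction exceeds c; the relativistic result does not.)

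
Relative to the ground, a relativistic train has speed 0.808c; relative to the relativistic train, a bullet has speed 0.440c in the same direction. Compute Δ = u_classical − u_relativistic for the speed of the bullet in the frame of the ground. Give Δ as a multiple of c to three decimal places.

Δ = 0.327c

Galilean: u_cl = 0.440 + 0.808 = 1.2480.
Relativistic: u_rel = (0.440 + 0.808) / (1 + 0.440·0.808) = 1.2480/1.3555 = 0.9207.
Δ = 1.2480 − 0.9207 = 0.3273.
(The classical prediction exceeds c; the relativistic result does not.)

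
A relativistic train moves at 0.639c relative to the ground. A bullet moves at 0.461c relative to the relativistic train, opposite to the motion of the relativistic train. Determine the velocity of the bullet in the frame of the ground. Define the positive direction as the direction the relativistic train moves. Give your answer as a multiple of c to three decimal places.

+0.252c

With v = 0.639 and u' = -0.461 (in units of c),
u = (u' + v)/(1 + u'v/c²):
u = (-0.461 + 0.639) / (1 + (-0.461)·0.639) = 0.1780/0.7054 = 0.2523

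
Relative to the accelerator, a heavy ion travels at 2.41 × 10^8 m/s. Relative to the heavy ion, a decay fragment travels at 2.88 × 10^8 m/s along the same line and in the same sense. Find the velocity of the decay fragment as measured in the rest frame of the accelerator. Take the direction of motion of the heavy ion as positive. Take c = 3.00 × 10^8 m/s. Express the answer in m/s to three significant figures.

2.99 × 10^8 m/s

In units of c (dividing by 3.00 × 10^8 m/s): v = 0.803, u' = 0.960.
u = (u' + v)/(1 + u'v/c²):
u = (0.960 + 0.803) / (1 + 0.960·0.803) = 1.7633/1.7712 = 0.9956
(Galilean addition would give +1.763c, exceeding c.)
Converting back: u = 0.9956 × 3.00 × 10^8 m/s.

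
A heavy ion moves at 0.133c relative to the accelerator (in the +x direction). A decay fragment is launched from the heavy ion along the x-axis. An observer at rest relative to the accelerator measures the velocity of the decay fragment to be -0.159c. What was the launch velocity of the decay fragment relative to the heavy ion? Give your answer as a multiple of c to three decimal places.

-0.286c

Invert the composition law: u' = (u − v)/(1 − uv/c²).
u' = (-0.159 − 0.133) / (1 − (-0.159)(0.133)) = -0.2920/1.0211 = -0.2860.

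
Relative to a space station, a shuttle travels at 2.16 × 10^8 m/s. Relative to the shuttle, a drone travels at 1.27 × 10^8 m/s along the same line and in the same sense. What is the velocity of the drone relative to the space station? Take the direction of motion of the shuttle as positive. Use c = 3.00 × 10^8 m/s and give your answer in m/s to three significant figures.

In units of c (dividing by 3.00 × 10^8 m/s): v = 0.720, u' = 0.423.
u = (u' + v)/(1 + u'v/c²):
u = (0.423 + 0.720) / (1 + 0.423·0.720) = 1.1433/1.3048 = 0.8763
Converting back: u = 0.8763 × 3.00 × 10^8 m/s.

2.63 × 10^8 m/s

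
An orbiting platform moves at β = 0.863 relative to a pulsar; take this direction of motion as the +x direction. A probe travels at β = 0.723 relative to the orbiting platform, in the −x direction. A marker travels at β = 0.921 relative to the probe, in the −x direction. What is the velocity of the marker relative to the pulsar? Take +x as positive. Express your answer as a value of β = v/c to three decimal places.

Apply u = (u' + v)/(1 + u'v/c²) successively, working outward toward the pulsar.
Start: velocity of the orbiting platform relative to the pulsar = 0.8630c.
Compose with the probe (u' = -0.723 in the orbiting platform frame): u_1 = (-0.723 + 0.863) / (1 + (-0.723)·0.863) = 0.1400/0.3761 = 0.3723.
Compose with the marker (u' = -0.921 in the probe frame): u_2 = (-0.921 + 0.372) / (1 + (-0.921)·0.372) = -0.5487/0.6571 = -0.8350.

β = -0.835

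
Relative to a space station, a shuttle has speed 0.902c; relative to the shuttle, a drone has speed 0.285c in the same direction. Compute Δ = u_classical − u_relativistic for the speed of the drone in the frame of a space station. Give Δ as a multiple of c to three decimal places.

Galilean: u_cl = 0.285 + 0.902 = 1.1870.
Relativistic: u_rel = (0.285 + 0.902) / (1 + 0.285·0.902) = 1.1870/1.2571 = 0.9443.
Δ = 1.1870 − 0.9443 = 0.2427.
(The classical prediction exceeds c; the relativistic result does not.)

Δ = 0.243c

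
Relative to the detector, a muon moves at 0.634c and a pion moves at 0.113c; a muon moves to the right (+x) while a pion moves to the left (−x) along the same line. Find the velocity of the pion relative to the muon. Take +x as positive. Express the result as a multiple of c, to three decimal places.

β_A = 0.634, β_B = -0.113.
Transform to A's frame with the inverse velocity-addition law: u' = (u − v)/(1 − uv/c²), taking u = β_B and v = β_A.
u' = (-0.113 − 0.634) / (1 − (0.634)(-0.113)) = -0.7470/1.0716 = -0.6971.

-0.697c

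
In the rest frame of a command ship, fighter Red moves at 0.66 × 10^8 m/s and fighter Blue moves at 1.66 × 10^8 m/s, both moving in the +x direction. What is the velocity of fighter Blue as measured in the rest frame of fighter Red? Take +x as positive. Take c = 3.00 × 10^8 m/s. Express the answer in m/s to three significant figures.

β_A = 0.220, β_B = 0.553 (dividing each by c = 3.00 × 10^8 m/s).
Transform to A's frame with the inverse velocity-addition law: u' = (u − v)/(1 − uv/c²), taking u = β_B and v = β_A.
u' = (0.553 − 0.220) / (1 − (0.220)(0.553)) = 0.3333/0.8783 = 0.3795.
u' = 0.3795 × 3.00 × 10^8 m/s.

+1.14 × 10^8 m/s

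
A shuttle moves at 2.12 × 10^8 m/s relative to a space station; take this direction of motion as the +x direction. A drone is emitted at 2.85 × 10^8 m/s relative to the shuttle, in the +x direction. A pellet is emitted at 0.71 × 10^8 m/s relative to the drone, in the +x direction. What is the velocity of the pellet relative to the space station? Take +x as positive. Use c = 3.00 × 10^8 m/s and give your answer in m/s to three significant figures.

2.98 × 10^8 m/s

Apply u = (u' + v)/(1 + u'v/c²) successively, working outward toward the space station.
(Dividing each given speed by c = 3.00 × 10^8 m/s to work in units of c.)
Start: velocity of the shuttle relative to the space station = 0.7067c.
Compose with the drone (u' = 0.950 in the shuttle frame): u_1 = (0.950 + 0.707) / (1 + 0.950·0.707) = 1.6567/1.6713 = 0.9912.
Compose with the pellet (u' = 0.237 in the drone frame): u_2 = (0.237 + 0.991) / (1 + 0.237·0.991) = 1.2279/1.2346 = 0.9946.
So u = 0.9946 × 3.00 × 10^8 m/s.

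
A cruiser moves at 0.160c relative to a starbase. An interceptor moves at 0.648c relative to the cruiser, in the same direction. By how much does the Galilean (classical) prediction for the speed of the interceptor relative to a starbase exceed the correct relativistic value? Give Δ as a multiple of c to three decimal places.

Δ = 0.076c

Galilean: u_cl = 0.648 + 0.160 = 0.8080.
Relativistic: u_rel = (0.648 + 0.160) / (1 + 0.648·0.160) = 0.8080/1.1037 = 0.7321.
Δ = 0.8080 − 0.7321 = 0.0759.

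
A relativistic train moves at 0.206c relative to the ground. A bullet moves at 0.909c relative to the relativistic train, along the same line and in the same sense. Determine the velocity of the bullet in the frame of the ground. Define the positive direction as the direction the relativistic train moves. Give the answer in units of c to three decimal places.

With v = 0.206 and u' = 0.909 (in units of c),
u = (u' + v)/(1 + u'v/c²):
u = (0.909 + 0.206) / (1 + 0.909·0.206) = 1.1150/1.1873 = 0.9391
(Galilean addition would give +1.115c, exceeding c.)

0.939c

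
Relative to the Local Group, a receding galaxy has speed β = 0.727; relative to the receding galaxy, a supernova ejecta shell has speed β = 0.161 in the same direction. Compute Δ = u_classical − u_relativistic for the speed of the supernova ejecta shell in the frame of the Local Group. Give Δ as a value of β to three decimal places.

Galilean: u_cl = 0.161 + 0.727 = 0.8880.
Relativistic: u_rel = (0.161 + 0.727) / (1 + 0.161·0.727) = 0.8880/1.1170 = 0.7950.
Δ = 0.8880 − 0.7950 = 0.0930.

Δ = 0.093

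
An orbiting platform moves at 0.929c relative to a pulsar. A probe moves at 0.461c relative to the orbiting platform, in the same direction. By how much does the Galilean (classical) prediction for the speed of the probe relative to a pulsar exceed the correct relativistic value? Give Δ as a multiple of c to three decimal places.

Galilean: u_cl = 0.461 + 0.929 = 1.3900.
Relativistic: u_rel = (0.461 + 0.929) / (1 + 0.461·0.929) = 1.3900/1.4283 = 0.9732.
Δ = 1.3900 − 0.9732 = 0.4168.
(The classical prediction exceeds c; the relativistic result does not.)

Δ = 0.417c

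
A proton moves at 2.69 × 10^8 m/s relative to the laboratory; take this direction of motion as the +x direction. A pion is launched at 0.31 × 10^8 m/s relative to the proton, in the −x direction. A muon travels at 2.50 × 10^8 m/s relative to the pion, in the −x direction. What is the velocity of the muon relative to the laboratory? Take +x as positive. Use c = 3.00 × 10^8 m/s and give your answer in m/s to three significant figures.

+4.53 × 10^7 m/s

Apply u = (u' + v)/(1 + u'v/c²) successively, working outward toward the laboratory.
(Dividing each given speed by c = 3.00 × 10^8 m/s to work in units of c.)
Start: velocity of the proton relative to the laboratory = 0.8967c.
Compose with the pion (u' = -0.103 in the proton frame): u_1 = (-0.103 + 0.897) / (1 + (-0.103)·0.897) = 0.7933/0.9073 = 0.8743.
Compose with the muon (u' = -0.833 in the pion frame): u_2 = (-0.833 + 0.874) / (1 + (-0.833)·0.874) = 0.0410/0.2714 = 0.1511.
So u = 0.1511 × 3.00 × 10^8 m/s.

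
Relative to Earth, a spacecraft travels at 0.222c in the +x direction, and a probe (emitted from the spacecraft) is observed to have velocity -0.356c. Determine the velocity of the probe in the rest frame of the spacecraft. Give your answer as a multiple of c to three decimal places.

Invert the composition law: u' = (u − v)/(1 − uv/c²).
u' = (-0.356 − 0.222) / (1 − (-0.356)(0.222)) = -0.5780/1.0790 = -0.5357.

-0.536c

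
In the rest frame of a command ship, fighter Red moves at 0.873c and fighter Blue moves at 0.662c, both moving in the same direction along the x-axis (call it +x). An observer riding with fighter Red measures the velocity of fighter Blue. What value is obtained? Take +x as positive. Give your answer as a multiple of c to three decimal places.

-0.500c

β_A = 0.873, β_B = 0.662.
Transform to A's frame with the inverse velocity-addition law: u' = (u − v)/(1 − uv/c²), taking u = β_B and v = β_A.
u' = (0.662 − 0.873) / (1 − (0.873)(0.662)) = -0.2110/0.4221 = -0.4999.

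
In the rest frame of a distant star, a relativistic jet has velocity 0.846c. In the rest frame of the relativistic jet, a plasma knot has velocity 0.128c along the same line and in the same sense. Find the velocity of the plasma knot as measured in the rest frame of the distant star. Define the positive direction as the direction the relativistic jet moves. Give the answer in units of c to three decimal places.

With v = 0.846 and u' = 0.128 (in units of c),
u = (u' + v)/(1 + u'v/c²):
u = (0.128 + 0.846) / (1 + 0.128·0.846) = 0.9740/1.1083 = 0.8788

0.879c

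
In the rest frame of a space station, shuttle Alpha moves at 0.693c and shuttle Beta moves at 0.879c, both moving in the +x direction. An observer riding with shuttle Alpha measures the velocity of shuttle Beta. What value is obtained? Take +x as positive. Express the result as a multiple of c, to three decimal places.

+0.476c

β_A = 0.693, β_B = 0.879.
Transform to A's frame with the inverse velocity-addition law: u' = (u − v)/(1 − uv/c²), taking u = β_B and v = β_A.
u' = (0.879 − 0.693) / (1 − (0.693)(0.879)) = 0.1860/0.3909 = 0.4759.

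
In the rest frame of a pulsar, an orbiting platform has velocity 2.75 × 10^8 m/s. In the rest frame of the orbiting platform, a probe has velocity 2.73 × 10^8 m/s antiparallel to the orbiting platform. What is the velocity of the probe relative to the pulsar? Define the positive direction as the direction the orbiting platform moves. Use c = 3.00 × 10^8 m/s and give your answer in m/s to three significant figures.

+1.21 × 10^7 m/s

In units of c (dividing by 3.00 × 10^8 m/s): v = 0.917, u' = -0.910.
u = (u' + v)/(1 + u'v/c²):
u = (-0.910 + 0.917) / (1 + (-0.910)·0.917) = 0.0067/0.1658 = 0.0402
(Galilean addition would give +0.007c.)
Converting back: u = 0.0402 × 3.00 × 10^8 m/s.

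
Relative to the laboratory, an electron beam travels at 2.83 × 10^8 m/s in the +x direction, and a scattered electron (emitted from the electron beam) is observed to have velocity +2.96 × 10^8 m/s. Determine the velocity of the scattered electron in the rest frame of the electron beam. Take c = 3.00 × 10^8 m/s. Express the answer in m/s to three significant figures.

v = 0.943c, u = 0.987c.
Invert the composition law: u' = (u − v)/(1 − uv/c²).
u' = (0.987 − 0.943) / (1 − (0.987)(0.943)) = 0.0433/0.0692 = 0.6258.
u' = 0.6258 × 3.00 × 10^8 m/s.

+1.88 × 10^8 m/s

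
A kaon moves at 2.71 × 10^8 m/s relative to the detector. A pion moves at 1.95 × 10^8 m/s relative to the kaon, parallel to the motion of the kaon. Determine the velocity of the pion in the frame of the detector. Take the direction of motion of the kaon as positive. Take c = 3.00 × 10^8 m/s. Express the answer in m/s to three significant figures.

In units of c (dividing by 3.00 × 10^8 m/s): v = 0.903, u' = 0.650.
u = (u' + v)/(1 + u'v/c²):
u = (0.650 + 0.903) / (1 + 0.650·0.903) = 1.5533/1.5872 = 0.9787
Converting back: u = 0.9787 × 3.00 × 10^8 m/s.

2.94 × 10^8 m/s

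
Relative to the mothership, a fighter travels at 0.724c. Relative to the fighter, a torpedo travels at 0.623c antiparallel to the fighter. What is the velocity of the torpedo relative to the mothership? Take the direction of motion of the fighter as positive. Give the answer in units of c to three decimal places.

With v = 0.724 and u' = -0.623 (in units of c),
u = (u' + v)/(1 + u'v/c²):
u = (-0.623 + 0.724) / (1 + (-0.623)·0.724) = 0.1010/0.5489 = 0.1840

+0.184c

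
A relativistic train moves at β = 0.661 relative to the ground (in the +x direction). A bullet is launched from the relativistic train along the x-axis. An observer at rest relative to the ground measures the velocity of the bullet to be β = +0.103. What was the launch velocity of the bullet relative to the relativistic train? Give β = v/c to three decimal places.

β = -0.599

Invert the composition law: u' = (u − v)/(1 − uv/c²).
u' = (0.103 − 0.661) / (1 − (0.103)(0.661)) = -0.5580/0.9319 = -0.5988.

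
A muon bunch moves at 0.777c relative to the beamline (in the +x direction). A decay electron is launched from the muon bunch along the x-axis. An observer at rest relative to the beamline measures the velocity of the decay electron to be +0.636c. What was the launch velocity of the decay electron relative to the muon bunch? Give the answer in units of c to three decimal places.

Invert the composition law: u' = (u − v)/(1 − uv/c²).
u' = (0.636 − 0.777) / (1 − (0.636)(0.777)) = -0.1410/0.5058 = -0.2788.

-0.279c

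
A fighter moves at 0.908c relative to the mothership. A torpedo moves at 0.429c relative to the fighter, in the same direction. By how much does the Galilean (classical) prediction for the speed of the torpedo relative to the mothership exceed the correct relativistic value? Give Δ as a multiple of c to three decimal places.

Δ = 0.375c

Galilean: u_cl = 0.429 + 0.908 = 1.3370.
Relativistic: u_rel = (0.429 + 0.908) / (1 + 0.429·0.908) = 1.3370/1.3895 = 0.9622.
Δ = 1.3370 − 0.9622 = 0.3748.
(The classical prediction exceeds c; the relativistic result does not.)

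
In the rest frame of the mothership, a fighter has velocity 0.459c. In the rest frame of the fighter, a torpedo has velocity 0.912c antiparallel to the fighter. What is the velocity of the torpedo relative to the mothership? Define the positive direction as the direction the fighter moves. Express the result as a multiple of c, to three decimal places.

-0.779c

With v = 0.459 and u' = -0.912 (in units of c),
u = (u' + v)/(1 + u'v/c²):
u = (-0.912 + 0.459) / (1 + (-0.912)·0.459) = -0.4530/0.5814 = -0.7792
(Galilean addition would give -0.453c.)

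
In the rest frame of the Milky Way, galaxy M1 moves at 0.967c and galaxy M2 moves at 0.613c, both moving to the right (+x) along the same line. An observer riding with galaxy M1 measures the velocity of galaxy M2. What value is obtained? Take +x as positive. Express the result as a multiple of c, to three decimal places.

-0.869c

β_A = 0.967, β_B = 0.613.
Transform to A's frame with the inverse velocity-addition law: u' = (u − v)/(1 − uv/c²), taking u = β_B and v = β_A.
u' = (0.613 − 0.967) / (1 − (0.967)(0.613)) = -0.3540/0.4072 = -0.8693.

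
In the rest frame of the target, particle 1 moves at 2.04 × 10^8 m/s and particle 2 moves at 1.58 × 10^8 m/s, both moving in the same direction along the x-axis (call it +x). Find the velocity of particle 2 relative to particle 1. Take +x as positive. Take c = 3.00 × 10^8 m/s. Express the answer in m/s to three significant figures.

β_A = 0.680, β_B = 0.527 (dividing each by c = 3.00 × 10^8 m/s).
Transform to A's frame with the inverse velocity-addition law: u' = (u − v)/(1 − uv/c²), taking u = β_B and v = β_A.
u' = (0.527 − 0.680) / (1 − (0.680)(0.527)) = -0.1533/0.6419 = -0.2389.
u' = -0.2389 × 3.00 × 10^8 m/s.

-7.17 × 10^7 m/s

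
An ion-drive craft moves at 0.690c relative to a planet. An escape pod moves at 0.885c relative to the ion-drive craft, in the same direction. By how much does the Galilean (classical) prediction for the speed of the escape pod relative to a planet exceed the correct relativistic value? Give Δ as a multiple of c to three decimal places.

Δ = 0.597c

Galilean: u_cl = 0.885 + 0.690 = 1.5750.
Relativistic: u_rel = (0.885 + 0.690) / (1 + 0.885·0.690) = 1.5750/1.6106 = 0.9779.
Δ = 1.5750 − 0.9779 = 0.5971.
(The classical prediction exceeds c; the relativistic result does not.)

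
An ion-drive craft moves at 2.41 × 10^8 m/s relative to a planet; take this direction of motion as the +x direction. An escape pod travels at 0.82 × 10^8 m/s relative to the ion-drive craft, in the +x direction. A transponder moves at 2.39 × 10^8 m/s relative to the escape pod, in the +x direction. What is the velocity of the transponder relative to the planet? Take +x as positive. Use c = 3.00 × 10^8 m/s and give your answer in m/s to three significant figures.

2.96 × 10^8 m/s

Apply u = (u' + v)/(1 + u'v/c²) successively, working outward toward the planet.
(Dividing each given speed by c = 3.00 × 10^8 m/s to work in units of c.)
Start: velocity of the ion-drive craft relative to the planet = 0.8033c.
Compose with the escape pod (u' = 0.273 in the ion-drive craft frame): u_1 = (0.273 + 0.803) / (1 + 0.273·0.803) = 1.0767/1.2196 = 0.8828.
Compose with the transponder (u' = 0.797 in the escape pod frame): u_2 = (0.797 + 0.883) / (1 + 0.797·0.883) = 1.6795/1.7033 = 0.9860.
So u = 0.9860 × 3.00 × 10^8 m/s.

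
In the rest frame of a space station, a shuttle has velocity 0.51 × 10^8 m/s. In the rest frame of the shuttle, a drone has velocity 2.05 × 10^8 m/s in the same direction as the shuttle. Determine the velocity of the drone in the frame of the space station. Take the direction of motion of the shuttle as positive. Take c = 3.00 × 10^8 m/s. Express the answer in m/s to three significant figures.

In units of c (dividing by 3.00 × 10^8 m/s): v = 0.170, u' = 0.683.
u = (u' + v)/(1 + u'v/c²):
u = (0.683 + 0.170) / (1 + 0.683·0.170) = 0.8533/1.1162 = 0.7645
Converting back: u = 0.7645 × 3.00 × 10^8 m/s.

2.29 × 10^8 m/s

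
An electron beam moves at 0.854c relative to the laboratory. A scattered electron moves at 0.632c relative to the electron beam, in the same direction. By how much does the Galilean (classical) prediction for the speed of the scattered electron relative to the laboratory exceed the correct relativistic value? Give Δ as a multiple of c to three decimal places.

Δ = 0.521c

Galilean: u_cl = 0.632 + 0.854 = 1.4860.
Relativistic: u_rel = (0.632 + 0.854) / (1 + 0.632·0.854) = 1.4860/1.5397 = 0.9651.
Δ = 1.4860 − 0.9651 = 0.5209.
(The classical prediction exceeds c; the relativistic result does not.)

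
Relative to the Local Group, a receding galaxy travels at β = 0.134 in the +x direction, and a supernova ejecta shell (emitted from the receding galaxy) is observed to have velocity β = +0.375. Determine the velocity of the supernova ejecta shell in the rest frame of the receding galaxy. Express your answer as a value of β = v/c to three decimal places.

β = +0.254

Invert the composition law: u' = (u − v)/(1 − uv/c²).
u' = (0.375 − 0.134) / (1 − (0.375)(0.134)) = 0.2410/0.9497 = 0.2538.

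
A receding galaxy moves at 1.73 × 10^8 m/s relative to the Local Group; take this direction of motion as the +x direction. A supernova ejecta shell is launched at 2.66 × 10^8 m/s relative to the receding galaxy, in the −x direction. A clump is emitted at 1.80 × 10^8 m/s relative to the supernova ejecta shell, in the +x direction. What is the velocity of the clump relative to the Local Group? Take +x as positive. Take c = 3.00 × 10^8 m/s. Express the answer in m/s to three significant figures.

Apply u = (u' + v)/(1 + u'v/c²) successively, working outward toward the Local Group.
(Dividing each given speed by c = 3.00 × 10^8 m/s to work in units of c.)
Start: velocity of the receding galaxy relative to the Local Group = 0.5767c.
Compose with the supernova ejecta shell (u' = -0.887 in the receding galaxy frame): u_1 = (-0.887 + 0.577) / (1 + (-0.887)·0.577) = -0.3100/0.4887 = -0.6344.
Compose with the clump (u' = 0.600 in the supernova ejecta shell frame): u_2 = (0.600 + (-0.634)) / (1 + 0.600·(-0.634)) = -0.0344/0.6194 = -0.0555.
So u = -0.0555 × 3.00 × 10^8 m/s.

-1.66 × 10^7 m/s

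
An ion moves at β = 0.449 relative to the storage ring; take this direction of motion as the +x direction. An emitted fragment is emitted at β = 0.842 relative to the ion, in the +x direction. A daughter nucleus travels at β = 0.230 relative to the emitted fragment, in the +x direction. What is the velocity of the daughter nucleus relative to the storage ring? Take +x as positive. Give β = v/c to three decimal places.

Apply u = (u' + v)/(1 + u'v/c²) successively, working outward toward the storage ring.
Start: velocity of the ion relative to the storage ring = 0.4490c.
Compose with the emitted fragment (u' = 0.842 in the ion frame): u_1 = (0.842 + 0.449) / (1 + 0.842·0.449) = 1.2910/1.3781 = 0.9368.
Compose with the daughter nucleus (u' = 0.230 in the emitted fragment frame): u_2 = (0.230 + 0.937) / (1 + 0.230·0.937) = 1.1668/1.2155 = 0.9600.

β = 0.960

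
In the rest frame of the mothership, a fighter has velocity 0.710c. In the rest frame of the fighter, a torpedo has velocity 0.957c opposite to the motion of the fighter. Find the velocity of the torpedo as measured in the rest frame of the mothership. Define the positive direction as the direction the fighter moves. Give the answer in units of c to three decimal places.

-0.771c

With v = 0.710 and u' = -0.957 (in units of c),
u = (u' + v)/(1 + u'v/c²):
u = (-0.957 + 0.710) / (1 + (-0.957)·0.710) = -0.2470/0.3205 = -0.7706
(Galilean addition would give -0.247c.)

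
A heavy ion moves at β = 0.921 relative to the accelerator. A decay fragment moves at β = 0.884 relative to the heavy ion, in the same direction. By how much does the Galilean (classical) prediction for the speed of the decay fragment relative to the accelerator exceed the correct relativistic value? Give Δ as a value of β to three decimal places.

Galilean: u_cl = 0.884 + 0.921 = 1.8050.
Relativistic: u_rel = (0.884 + 0.921) / (1 + 0.884·0.921) = 1.8050/1.8142 = 0.9949.
Δ = 1.8050 − 0.9949 = 0.8101.
(The classical prediction exceeds c; the relativistic result does not.)

Δ = 0.810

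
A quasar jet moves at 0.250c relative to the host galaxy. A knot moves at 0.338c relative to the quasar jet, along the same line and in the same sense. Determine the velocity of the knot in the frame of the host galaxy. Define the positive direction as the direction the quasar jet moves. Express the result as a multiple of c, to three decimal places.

0.542c

With v = 0.250 and u' = 0.338 (in units of c),
u = (u' + v)/(1 + u'v/c²):
u = (0.338 + 0.250) / (1 + 0.338·0.250) = 0.5880/1.0845 = 0.5422
(Galilean addition would give +0.588c.)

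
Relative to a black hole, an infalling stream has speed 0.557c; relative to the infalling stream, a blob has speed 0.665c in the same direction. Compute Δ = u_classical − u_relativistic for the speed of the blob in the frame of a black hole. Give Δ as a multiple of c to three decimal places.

Δ = 0.330c

Galilean: u_cl = 0.665 + 0.557 = 1.2220.
Relativistic: u_rel = (0.665 + 0.557) / (1 + 0.665·0.557) = 1.2220/1.3704 = 0.8917.
Δ = 1.2220 − 0.8917 = 0.3303.
(The classical prediction exceeds c; the relativistic result does not.)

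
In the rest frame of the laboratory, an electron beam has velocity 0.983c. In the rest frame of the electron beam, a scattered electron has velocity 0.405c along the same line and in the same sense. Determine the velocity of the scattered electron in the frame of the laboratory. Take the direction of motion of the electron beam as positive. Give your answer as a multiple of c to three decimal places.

0.993c

With v = 0.983 and u' = 0.405 (in units of c),
u = (u' + v)/(1 + u'v/c²):
u = (0.405 + 0.983) / (1 + 0.405·0.983) = 1.3880/1.3981 = 0.9928
(Galilean addition would give +1.388c, exceeding c.)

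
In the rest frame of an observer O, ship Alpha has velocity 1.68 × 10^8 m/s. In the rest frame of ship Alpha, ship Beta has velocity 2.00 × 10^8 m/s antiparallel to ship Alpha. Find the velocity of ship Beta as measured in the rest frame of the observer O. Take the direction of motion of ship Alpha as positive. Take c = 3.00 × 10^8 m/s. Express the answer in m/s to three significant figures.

In units of c (dividing by 3.00 × 10^8 m/s): v = 0.560, u' = -0.667.
u = (u' + v)/(1 + u'v/c²):
u = (-0.667 + 0.560) / (1 + (-0.667)·0.560) = -0.1067/0.6267 = -0.1702
(Galilean addition would give -0.107c.)
Converting back: u = -0.1702 × 3.00 × 10^8 m/s.

-5.11 × 10^7 m/s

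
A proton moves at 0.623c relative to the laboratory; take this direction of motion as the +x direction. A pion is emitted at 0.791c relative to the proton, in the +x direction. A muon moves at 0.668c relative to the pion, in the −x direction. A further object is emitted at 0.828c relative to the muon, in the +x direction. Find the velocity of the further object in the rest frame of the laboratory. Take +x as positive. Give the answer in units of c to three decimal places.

+0.975c

Apply u = (u' + v)/(1 + u'v/c²) successively, working outward toward the laboratory.
Start: velocity of the proton relative to the laboratory = 0.6230c.
Compose with the pion (u' = 0.791 in the proton frame): u_1 = (0.791 + 0.623) / (1 + 0.791·0.623) = 1.4140/1.4928 = 0.9472.
Compose with the muon (u' = -0.668 in the pion frame): u_2 = (-0.668 + 0.947) / (1 + (-0.668)·0.947) = 0.2792/0.3673 = 0.7603.
Compose with the further object (u' = 0.828 in the muon frame): u_3 = (0.828 + 0.760) / (1 + 0.828·0.760) = 1.5883/1.6295 = 0.9747.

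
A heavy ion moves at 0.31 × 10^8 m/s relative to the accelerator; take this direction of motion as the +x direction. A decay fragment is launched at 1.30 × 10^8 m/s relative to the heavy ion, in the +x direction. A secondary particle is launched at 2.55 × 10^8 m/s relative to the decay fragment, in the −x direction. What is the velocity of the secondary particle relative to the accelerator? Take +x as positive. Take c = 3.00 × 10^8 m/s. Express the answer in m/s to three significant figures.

Apply u = (u' + v)/(1 + u'v/c²) successively, working outward toward the accelerator.
(Dividing each given speed by c = 3.00 × 10^8 m/s to work in units of c.)
Start: velocity of the heavy ion relative to the accelerator = 0.1033c.
Compose with the decay fragment (u' = 0.433 in the heavy ion frame): u_1 = (0.433 + 0.103) / (1 + 0.433·0.103) = 0.5367/1.0448 = 0.5137.
Compose with the secondary particle (u' = -0.850 in the decay fragment frame): u_2 = (-0.850 + 0.514) / (1 + (-0.850)·0.514) = -0.3363/0.5634 = -0.5970.
So u = -0.5970 × 3.00 × 10^8 m/s.

-1.79 × 10^8 m/s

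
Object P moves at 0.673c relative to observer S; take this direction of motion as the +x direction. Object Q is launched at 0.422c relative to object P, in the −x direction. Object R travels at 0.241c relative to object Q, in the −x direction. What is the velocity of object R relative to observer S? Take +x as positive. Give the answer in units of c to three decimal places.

Apply u = (u' + v)/(1 + u'v/c²) successively, working outward toward observer S.
Start: velocity of object P relative to observer S = 0.6730c.
Compose with object Q (u' = -0.422 in object P frame): u_1 = (-0.422 + 0.673) / (1 + (-0.422)·0.673) = 0.2510/0.7160 = 0.3506.
Compose with object R (u' = -0.241 in object Q frame): u_2 = (-0.241 + 0.351) / (1 + (-0.241)·0.351) = 0.1096/0.9155 = 0.1197.

+0.120c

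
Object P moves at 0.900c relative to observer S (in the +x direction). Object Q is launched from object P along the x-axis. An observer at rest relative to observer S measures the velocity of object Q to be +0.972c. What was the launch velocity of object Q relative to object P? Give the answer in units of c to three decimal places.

+0.575c

Invert the composition law: u' = (u − v)/(1 − uv/c²).
u' = (0.972 − 0.900) / (1 − (0.972)(0.900)) = 0.0720/0.1252 = 0.5751.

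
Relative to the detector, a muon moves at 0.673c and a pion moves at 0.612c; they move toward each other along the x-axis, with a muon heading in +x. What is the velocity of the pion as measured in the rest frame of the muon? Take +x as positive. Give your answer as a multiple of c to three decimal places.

-0.910c

β_A = 0.673, β_B = -0.612.
Transform to A's frame with the inverse velocity-addition law: u' = (u − v)/(1 − uv/c²), taking u = β_B and v = β_A.
u' = (-0.612 − 0.673) / (1 − (0.673)(-0.612)) = -1.2850/1.4119 = -0.9101.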